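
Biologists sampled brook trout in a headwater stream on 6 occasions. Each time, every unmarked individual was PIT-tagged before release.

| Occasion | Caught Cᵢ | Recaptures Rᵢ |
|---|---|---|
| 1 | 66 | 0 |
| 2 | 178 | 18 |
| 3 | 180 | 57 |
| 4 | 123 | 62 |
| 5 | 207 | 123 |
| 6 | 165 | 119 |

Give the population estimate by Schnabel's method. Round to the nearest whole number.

N ≈ 691

Marked at large before each occasion: Mᵢ = Σⱼ<ᵢ (Cⱼ − Rⱼ) → M1=0, M2=66, M3=226, M4=349, M5=410, M6=494
Σ MᵢCᵢ = 0·66 + 66·178 + 226·180 + 349·123 + 410·207 + 494·165 = 0 + 11748 + 40680 + 42927 + 84870 + 81510 = 261735
Σ Rᵢ = 0 + 18 + 57 + 62 + 123 + 119 = 379
N̂ = 261735 / 379 ≈ 690.6 → 691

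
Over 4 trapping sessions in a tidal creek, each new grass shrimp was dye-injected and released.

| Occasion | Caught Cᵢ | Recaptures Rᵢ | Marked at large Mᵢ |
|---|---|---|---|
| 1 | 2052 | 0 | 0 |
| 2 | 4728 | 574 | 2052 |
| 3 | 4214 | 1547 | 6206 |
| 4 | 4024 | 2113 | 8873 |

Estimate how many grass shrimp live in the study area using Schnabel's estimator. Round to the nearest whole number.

Σ MᵢCᵢ = 0·2052 + 2052·4728 + 6206·4214 + 8873·4024 = 0 + 9701856 + 26152084 + 35704952 = 71558892
Σ Rᵢ = 0 + 574 + 1547 + 2113 = 4234
N̂ = 71558892 / 4234 ≈ 16901.0 → 16901

N ≈ 16,901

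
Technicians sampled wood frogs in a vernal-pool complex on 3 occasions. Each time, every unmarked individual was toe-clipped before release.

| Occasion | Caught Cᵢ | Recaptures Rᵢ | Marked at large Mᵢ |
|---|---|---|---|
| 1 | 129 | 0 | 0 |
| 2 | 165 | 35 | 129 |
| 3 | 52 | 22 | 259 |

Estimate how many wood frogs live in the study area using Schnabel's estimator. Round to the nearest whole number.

N ≈ 610

Σ MᵢCᵢ = 0·129 + 129·165 + 259·52 = 0 + 21285 + 13468 = 34753
Σ Rᵢ = 0 + 35 + 22 = 57
N̂ = 34753 / 57 ≈ 609.7 → 610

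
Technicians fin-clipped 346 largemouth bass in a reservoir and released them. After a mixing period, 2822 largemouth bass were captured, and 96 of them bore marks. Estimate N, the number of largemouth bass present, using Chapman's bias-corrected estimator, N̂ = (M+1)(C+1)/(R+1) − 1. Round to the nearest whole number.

N̂ = (346+1)(2822+1)/(96+1) − 1 = 347·2823/97 − 1
= 979581/97 − 1 ≈ 10098.8 − 1 ≈ 10097.8 → 10098

N ≈ 10,098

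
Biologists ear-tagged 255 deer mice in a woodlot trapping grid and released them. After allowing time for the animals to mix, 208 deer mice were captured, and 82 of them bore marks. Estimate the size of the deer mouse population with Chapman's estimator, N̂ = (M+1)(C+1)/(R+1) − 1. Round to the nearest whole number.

N ≈ 644

N̂ = (255+1)(208+1)/(82+1) − 1 = 256·209/83 − 1
= 53504/83 − 1 ≈ 644.6 − 1 ≈ 643.6 → 644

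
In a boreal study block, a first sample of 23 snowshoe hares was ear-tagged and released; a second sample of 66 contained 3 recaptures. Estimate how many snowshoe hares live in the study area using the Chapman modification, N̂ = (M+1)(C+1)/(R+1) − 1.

N = 401

N̂ = (23+1)(66+1)/(3+1) − 1 = 24·67/4 − 1
= 1608/4 − 1 = 402 − 1 = 401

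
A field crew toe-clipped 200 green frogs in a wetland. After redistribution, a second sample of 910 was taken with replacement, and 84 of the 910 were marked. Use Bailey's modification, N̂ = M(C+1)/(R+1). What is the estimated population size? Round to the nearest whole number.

N ≈ 2144

N̂ = 200·(910+1)/(84+1) = 200·911/85 = 182200/85 ≈ 2143.5 → 2144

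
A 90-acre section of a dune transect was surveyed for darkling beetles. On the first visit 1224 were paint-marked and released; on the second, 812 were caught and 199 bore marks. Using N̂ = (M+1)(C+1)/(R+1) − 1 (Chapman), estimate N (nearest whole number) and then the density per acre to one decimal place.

N̂ = 1225·813/200 − 1 = 995925/200 − 1 ≈ 4978.6 → 4979
Density = N̂ / area = 4979 / 90 ≈ 55.32 → 55.3 per acre

density ≈ 55.3 darkling beetles per acre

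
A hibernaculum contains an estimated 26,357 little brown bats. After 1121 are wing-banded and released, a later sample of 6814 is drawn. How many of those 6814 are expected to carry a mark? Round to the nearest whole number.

expected recaptures ≈ 290

Expected recaptures E[R] = M·C / N.
E[R] = 1121 × 6814 / 26357 = 7638494 / 26357 ≈ 289.8 → 290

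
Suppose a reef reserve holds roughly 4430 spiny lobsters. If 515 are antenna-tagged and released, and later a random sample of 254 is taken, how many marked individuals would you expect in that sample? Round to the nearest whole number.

expected recaptures ≈ 30

Expected recaptures E[R] = M·C / N.
E[R] = 515 × 254 / 4430 = 130810 / 4430 ≈ 29.5 → 30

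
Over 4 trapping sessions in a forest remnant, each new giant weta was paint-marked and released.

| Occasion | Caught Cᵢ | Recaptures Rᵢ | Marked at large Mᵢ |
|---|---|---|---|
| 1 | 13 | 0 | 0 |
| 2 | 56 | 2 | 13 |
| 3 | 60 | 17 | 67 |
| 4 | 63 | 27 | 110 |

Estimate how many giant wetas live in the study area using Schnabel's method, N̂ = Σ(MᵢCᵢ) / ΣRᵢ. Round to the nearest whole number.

N ≈ 254

Σ MᵢCᵢ = 0·13 + 13·56 + 67·60 + 110·63 = 0 + 728 + 4020 + 6930 = 11678
Σ Rᵢ = 0 + 2 + 17 + 27 = 46
N̂ = 11678 / 46 ≈ 253.9 → 254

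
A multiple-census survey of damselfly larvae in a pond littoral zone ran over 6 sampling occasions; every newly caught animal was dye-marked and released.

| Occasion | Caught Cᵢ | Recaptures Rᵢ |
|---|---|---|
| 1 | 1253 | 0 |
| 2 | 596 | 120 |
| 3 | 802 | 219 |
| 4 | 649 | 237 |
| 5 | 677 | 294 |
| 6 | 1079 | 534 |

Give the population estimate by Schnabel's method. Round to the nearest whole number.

N ≈ 6290

Marked at large before each occasion: Mᵢ = Σⱼ<ᵢ (Cⱼ − Rⱼ) → M1=0, M2=1253, M3=1729, M4=2312, M5=2724, M6=3107
Σ MᵢCᵢ = 0·1253 + 1253·596 + 1729·802 + 2312·649 + 2724·677 + 3107·1079 = 0 + 746788 + 1386658 + 1500488 + 1844148 + 3352453 = 8830535
Σ Rᵢ = 0 + 120 + 219 + 237 + 294 + 534 = 1404
N̂ = 8830535 / 1404 ≈ 6289.6 → 6290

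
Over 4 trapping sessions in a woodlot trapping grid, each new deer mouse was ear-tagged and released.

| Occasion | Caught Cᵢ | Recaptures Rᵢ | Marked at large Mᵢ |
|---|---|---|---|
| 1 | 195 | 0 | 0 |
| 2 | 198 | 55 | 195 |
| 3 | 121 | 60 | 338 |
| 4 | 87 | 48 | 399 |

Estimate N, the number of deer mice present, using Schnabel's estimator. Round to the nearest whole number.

N ≈ 701

Σ MᵢCᵢ = 0·195 + 195·198 + 338·121 + 399·87 = 0 + 38610 + 40898 + 34713 = 114221
Σ Rᵢ = 0 + 55 + 60 + 48 = 163
N̂ = 114221 / 163 ≈ 700.7 → 701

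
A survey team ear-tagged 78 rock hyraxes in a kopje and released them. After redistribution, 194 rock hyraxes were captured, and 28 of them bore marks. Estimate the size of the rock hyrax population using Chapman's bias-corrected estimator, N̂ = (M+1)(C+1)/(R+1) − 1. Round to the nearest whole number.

N ≈ 530

N̂ = (78+1)(194+1)/(28+1) − 1 = 79·195/29 − 1
= 15405/29 − 1 ≈ 531.2 − 1 ≈ 530.2 → 530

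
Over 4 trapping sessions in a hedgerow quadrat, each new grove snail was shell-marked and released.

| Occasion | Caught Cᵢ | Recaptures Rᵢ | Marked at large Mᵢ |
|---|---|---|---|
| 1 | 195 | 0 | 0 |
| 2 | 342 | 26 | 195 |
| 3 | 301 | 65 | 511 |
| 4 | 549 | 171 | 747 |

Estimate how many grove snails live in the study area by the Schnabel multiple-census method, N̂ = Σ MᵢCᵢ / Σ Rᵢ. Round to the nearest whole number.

N ≈ 2407

Σ MᵢCᵢ = 0·195 + 195·342 + 511·301 + 747·549 = 0 + 66690 + 153811 + 410103 = 630604
Σ Rᵢ = 0 + 26 + 65 + 171 = 262
N̂ = 630604 / 262 ≈ 2406.9 → 2407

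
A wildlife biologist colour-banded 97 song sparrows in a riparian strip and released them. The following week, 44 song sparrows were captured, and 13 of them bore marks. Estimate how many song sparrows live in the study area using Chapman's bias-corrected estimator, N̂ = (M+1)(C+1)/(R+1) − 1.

N̂ = (97+1)(44+1)/(13+1) − 1 = 98·45/14 − 1
= 4410/14 − 1 = 315 − 1 = 314

N = 314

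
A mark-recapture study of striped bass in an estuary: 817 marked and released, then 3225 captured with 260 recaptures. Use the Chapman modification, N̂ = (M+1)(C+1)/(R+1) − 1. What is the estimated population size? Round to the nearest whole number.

N̂ = (817+1)(3225+1)/(260+1) − 1 = 818·3226/261 − 1
= 2638868/261 − 1 ≈ 10110.6 − 1 ≈ 10109.6 → 10110

N ≈ 10,110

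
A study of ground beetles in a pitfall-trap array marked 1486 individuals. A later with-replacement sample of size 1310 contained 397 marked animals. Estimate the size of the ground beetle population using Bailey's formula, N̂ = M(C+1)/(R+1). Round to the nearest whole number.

N̂ = 1486·(1310+1)/(397+1) = 1486·1311/398 = 1948146/398 ≈ 4894.8 → 4895

N ≈ 4895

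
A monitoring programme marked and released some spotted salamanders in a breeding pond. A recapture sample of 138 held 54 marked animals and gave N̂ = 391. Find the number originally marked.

M = 153

From N = M·C/R: M = N·R / C = 391·54 / 138 = 21114 / 138 = 153.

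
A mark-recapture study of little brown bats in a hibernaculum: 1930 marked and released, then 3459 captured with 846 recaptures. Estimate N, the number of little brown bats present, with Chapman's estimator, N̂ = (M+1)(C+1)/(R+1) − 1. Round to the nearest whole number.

N̂ = (1930+1)(3459+1)/(846+1) − 1 = 1931·3460/847 − 1
= 6681260/847 − 1 ≈ 7888.1 − 1 ≈ 7887.1 → 7887

N ≈ 7887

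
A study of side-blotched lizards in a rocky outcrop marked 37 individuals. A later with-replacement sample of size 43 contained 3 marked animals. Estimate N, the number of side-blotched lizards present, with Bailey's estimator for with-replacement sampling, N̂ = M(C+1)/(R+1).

N̂ = 37·(43+1)/(3+1) = 37·44/4 = 1628/4 = 407

N = 407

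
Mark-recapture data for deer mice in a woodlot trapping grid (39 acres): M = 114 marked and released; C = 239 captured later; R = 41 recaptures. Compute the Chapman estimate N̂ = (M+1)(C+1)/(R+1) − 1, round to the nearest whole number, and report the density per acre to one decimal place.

N̂ = 115·240/42 − 1 = 27600/42 − 1 ≈ 656.1 → 656
Density = N̂ / area = 656 / 39 ≈ 16.82 → 16.8 per acre

density ≈ 16.8 deer mice per acre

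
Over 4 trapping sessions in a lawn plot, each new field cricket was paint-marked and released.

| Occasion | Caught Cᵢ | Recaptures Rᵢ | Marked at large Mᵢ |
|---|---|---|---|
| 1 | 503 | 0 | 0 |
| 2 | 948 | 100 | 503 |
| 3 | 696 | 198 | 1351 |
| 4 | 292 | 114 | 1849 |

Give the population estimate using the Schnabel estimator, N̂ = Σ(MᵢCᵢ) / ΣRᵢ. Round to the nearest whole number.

N ≈ 4750

Σ MᵢCᵢ = 0·503 + 503·948 + 1351·696 + 1849·292 = 0 + 476844 + 940296 + 539908 = 1957048
Σ Rᵢ = 0 + 100 + 198 + 114 = 412
N̂ = 1957048 / 412 ≈ 4750.1 → 4750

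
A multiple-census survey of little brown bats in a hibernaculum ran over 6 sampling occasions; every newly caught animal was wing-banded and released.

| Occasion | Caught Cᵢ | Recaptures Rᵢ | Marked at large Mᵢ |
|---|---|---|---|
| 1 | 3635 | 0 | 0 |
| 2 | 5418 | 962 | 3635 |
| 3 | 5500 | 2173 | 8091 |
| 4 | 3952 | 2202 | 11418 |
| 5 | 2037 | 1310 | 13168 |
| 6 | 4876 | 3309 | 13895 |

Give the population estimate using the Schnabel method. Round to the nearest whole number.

N ≈ 20,480

Σ MᵢCᵢ = 0·3635 + 3635·5418 + 8091·5500 + 11418·3952 + 13168·2037 + 13895·4876 = 0 + 19694430 + 44500500 + 45123936 + 26823216 + 67752020 = 203894102
Σ Rᵢ = 0 + 962 + 2173 + 2202 + 1310 + 3309 = 9956
N̂ = 203894102 / 9956 ≈ 20479.5 → 20480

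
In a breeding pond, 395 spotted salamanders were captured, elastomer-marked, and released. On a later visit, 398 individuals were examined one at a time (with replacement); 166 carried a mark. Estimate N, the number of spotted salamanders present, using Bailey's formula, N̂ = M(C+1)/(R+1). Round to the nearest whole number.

N ≈ 944

N̂ = 395·(398+1)/(166+1) = 395·399/167 = 157605/167 ≈ 943.7 → 944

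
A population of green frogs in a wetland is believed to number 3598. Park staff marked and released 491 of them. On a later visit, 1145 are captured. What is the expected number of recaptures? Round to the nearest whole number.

expected recaptures ≈ 156

Expected recaptures E[R] = M·C / N.
E[R] = 491 × 1145 / 3598 = 562195 / 3598 ≈ 156.3 → 156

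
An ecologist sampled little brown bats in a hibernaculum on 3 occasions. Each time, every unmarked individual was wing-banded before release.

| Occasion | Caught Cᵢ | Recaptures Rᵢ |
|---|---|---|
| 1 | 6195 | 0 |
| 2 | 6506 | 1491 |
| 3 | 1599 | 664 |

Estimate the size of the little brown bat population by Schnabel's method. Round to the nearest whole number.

Marked at large before each occasion: Mᵢ = Σⱼ<ᵢ (Cⱼ − Rⱼ) → M1=0, M2=6195, M3=11210
Σ MᵢCᵢ = 0·6195 + 6195·6506 + 11210·1599 = 0 + 40304670 + 17924790 = 58229460
Σ Rᵢ = 0 + 1491 + 664 = 2155
N̂ = 58229460 / 2155 ≈ 27020.6 → 27021

N ≈ 27,021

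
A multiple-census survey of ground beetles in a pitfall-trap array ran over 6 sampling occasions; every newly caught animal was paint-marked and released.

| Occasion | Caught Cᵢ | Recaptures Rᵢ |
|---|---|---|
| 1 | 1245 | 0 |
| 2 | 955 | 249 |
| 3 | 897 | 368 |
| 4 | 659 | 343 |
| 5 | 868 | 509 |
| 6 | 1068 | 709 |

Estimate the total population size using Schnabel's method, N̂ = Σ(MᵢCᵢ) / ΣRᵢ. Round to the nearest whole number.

Marked at large before each occasion: Mᵢ = Σⱼ<ᵢ (Cⱼ − Rⱼ) → M1=0, M2=1245, M3=1951, M4=2480, M5=2796, M6=3155
Σ MᵢCᵢ = 0·1245 + 1245·955 + 1951·897 + 2480·659 + 2796·868 + 3155·1068 = 0 + 1188975 + 1750047 + 1634320 + 2426928 + 3369540 = 10369810
Σ Rᵢ = 0 + 249 + 368 + 343 + 509 + 709 = 2178
N̂ = 10369810 / 2178 ≈ 4761.2 → 4761

N ≈ 4761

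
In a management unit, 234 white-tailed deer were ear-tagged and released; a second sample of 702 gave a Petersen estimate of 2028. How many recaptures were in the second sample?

R = 81

From N = M·C/R: R = M·C / N = 234·702 / 2028 = 164268 / 2028 = 81.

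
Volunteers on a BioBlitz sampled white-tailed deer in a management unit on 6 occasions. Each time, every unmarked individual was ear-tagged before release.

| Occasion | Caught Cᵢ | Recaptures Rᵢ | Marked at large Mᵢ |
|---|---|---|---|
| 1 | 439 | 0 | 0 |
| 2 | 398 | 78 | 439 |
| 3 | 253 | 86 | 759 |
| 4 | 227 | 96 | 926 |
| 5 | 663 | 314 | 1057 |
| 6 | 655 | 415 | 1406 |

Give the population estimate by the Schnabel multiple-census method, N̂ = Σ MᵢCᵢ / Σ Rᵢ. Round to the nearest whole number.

Σ MᵢCᵢ = 0·439 + 439·398 + 759·253 + 926·227 + 1057·663 + 1406·655 = 0 + 174722 + 192027 + 210202 + 700791 + 920930 = 2198672
Σ Rᵢ = 0 + 78 + 86 + 96 + 314 + 415 = 989
N̂ = 2198672 / 989 ≈ 2223.1 → 2223

N ≈ 2223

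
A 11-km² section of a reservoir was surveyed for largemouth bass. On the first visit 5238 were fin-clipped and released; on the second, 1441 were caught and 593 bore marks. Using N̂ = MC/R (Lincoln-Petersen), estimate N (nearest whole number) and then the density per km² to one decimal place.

density ≈ 1157.1 largemouth bass per km²

N̂ = 5238·1441/593 = 7547958/593 ≈ 12728.4 → 12728
Density = N̂ / area = 12728 / 11 ≈ 1157.09 → 1157.1 per km²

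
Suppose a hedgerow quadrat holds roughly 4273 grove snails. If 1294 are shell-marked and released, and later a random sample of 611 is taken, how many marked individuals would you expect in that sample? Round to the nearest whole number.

expected recaptures ≈ 185

Expected recaptures E[R] = M·C / N.
E[R] = 1294 × 611 / 4273 = 790634 / 4273 ≈ 185.0 → 185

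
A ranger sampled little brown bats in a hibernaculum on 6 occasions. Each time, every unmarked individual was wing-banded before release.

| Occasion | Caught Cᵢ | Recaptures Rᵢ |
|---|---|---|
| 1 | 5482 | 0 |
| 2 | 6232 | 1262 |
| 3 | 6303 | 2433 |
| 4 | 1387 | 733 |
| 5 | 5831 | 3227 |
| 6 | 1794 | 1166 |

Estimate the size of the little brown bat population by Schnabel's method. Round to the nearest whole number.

Marked at large before each occasion: Mᵢ = Σⱼ<ᵢ (Cⱼ − Rⱼ) → M1=0, M2=5482, M3=10452, M4=14322, M5=14976, M6=17580
Σ MᵢCᵢ = 0·5482 + 5482·6232 + 10452·6303 + 14322·1387 + 14976·5831 + 17580·1794 = 0 + 34163824 + 65878956 + 19864614 + 87325056 + 31538520 = 238770970
Σ Rᵢ = 0 + 1262 + 2433 + 733 + 3227 + 1166 = 8821
N̂ = 238770970 / 8821 ≈ 27068.47 → 27068

N ≈ 27,068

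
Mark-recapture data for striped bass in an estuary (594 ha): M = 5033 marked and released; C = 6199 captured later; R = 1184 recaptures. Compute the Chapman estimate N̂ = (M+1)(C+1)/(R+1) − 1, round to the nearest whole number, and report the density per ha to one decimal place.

density ≈ 44.3 striped bass per ha

N̂ = 5034·6200/1185 − 1 = 31210800/1185 − 1 ≈ 26337.2 → 26337
Density = N̂ / area = 26337 / 594 ≈ 44.34 → 44.3 per ha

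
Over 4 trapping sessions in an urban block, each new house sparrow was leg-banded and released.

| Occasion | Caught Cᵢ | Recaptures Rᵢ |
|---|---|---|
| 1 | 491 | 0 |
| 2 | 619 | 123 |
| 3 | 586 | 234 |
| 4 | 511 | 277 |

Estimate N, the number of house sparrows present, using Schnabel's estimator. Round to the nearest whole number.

Marked at large before each occasion: Mᵢ = Σⱼ<ᵢ (Cⱼ − Rⱼ) → M1=0, M2=491, M3=987, M4=1339
Σ MᵢCᵢ = 0·491 + 491·619 + 987·586 + 1339·511 = 0 + 303929 + 578382 + 684229 = 1566540
Σ Rᵢ = 0 + 123 + 234 + 277 = 634
N̂ = 1566540 / 634 ≈ 2470.9 → 2471

N ≈ 2471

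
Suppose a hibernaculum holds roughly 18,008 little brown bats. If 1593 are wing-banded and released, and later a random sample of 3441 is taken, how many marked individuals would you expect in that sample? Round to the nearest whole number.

The marked fraction of the population is 1593/18008, so in a sample of 3441 expect C·(M/N) marked.
E[R] = 1593 × 3441 / 18008 = 5481513 / 18008 ≈ 304.4 → 304

expected recaptures ≈ 304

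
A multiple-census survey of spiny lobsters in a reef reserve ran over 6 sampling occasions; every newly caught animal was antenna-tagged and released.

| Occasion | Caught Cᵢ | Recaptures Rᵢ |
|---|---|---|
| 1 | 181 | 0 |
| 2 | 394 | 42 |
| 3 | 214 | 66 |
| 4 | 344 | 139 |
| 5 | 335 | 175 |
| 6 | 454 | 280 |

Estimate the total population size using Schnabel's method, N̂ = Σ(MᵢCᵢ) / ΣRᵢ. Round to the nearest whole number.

Marked at large before each occasion: Mᵢ = Σⱼ<ᵢ (Cⱼ − Rⱼ) → M1=0, M2=181, M3=533, M4=681, M5=886, M6=1046
Σ MᵢCᵢ = 0·181 + 181·394 + 533·214 + 681·344 + 886·335 + 1046·454 = 0 + 71314 + 114062 + 234264 + 296810 + 474884 = 1191334
Σ Rᵢ = 0 + 42 + 66 + 139 + 175 + 280 = 702
N̂ = 1191334 / 702 ≈ 1697.1 → 1697

N ≈ 1697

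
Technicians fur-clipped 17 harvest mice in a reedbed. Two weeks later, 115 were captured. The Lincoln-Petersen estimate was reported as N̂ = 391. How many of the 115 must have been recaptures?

R = 5

From N = M·C/R: R = M·C / N = 17·115 / 391 = 1955 / 391 = 5.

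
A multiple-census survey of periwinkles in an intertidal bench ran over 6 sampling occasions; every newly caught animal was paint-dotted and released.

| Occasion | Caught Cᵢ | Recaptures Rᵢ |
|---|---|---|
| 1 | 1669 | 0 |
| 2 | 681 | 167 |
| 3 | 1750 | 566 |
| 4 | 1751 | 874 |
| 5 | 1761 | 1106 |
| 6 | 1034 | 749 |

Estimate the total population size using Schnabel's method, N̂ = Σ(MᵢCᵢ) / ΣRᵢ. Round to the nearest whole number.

Marked at large before each occasion: Mᵢ = Σⱼ<ᵢ (Cⱼ − Rⱼ) → M1=0, M2=1669, M3=2183, M4=3367, M5=4244, M6=4899
Σ MᵢCᵢ = 0·1669 + 1669·681 + 2183·1750 + 3367·1751 + 4244·1761 + 4899·1034 = 0 + 1136589 + 3820250 + 5895617 + 7473684 + 5065566 = 23391706
Σ Rᵢ = 0 + 167 + 566 + 874 + 1106 + 749 = 3462
N̂ = 23391706 / 3462 ≈ 6756.7 → 6757

N ≈ 6757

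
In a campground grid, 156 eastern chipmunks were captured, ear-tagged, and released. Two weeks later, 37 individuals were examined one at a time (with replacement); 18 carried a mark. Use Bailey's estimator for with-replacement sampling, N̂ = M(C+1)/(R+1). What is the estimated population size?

N̂ = 156·(37+1)/(18+1) = 156·38/19 = 5928/19 = 312

N = 312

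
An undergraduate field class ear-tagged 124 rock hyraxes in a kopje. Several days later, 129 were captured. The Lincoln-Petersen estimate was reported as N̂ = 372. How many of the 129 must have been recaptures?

R = 43

From N = M·C/R: R = M·C / N = 124·129 / 372 = 15996 / 372 = 43.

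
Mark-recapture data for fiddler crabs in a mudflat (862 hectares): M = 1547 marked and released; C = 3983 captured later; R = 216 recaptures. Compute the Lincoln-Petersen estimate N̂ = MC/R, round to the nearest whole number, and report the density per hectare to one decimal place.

density ≈ 33.1 fiddler crabs per hectare

N̂ = 1547·3983/216 = 6161701/216 ≈ 28526.4 → 28526
Density = N̂ / area = 28526 / 862 ≈ 33.09 → 33.1 per hectare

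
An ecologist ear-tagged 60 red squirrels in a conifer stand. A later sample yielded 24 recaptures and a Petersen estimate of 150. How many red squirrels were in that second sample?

From N = M·C/R: C = N·R / M = 150·24 / 60 = 3600 / 60 = 60.

C = 60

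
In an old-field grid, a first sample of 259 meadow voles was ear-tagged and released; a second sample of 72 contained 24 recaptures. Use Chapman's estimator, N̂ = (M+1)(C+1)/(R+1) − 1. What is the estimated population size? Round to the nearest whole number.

N ≈ 758

N̂ = (259+1)(72+1)/(24+1) − 1 = 260·73/25 − 1
= 18980/25 − 1 ≈ 759.2 − 1 ≈ 758.2 → 758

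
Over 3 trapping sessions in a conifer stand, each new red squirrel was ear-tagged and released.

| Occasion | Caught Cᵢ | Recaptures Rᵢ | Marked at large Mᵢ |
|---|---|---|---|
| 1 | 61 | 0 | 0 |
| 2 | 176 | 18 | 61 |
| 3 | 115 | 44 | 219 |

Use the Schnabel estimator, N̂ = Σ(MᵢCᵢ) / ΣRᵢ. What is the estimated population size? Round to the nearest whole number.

N ≈ 579

Σ MᵢCᵢ = 0·61 + 61·176 + 219·115 = 0 + 10736 + 25185 = 35921
Σ Rᵢ = 0 + 18 + 44 = 62
N̂ = 35921 / 62 ≈ 579.4 → 579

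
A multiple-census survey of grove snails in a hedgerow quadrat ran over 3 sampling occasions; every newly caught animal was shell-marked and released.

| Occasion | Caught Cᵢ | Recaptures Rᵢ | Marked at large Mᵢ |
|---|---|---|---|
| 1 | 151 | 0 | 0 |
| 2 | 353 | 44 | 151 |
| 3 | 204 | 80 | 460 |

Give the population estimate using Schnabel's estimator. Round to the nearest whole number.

Σ MᵢCᵢ = 0·151 + 151·353 + 460·204 = 0 + 53303 + 93840 = 147143
Σ Rᵢ = 0 + 44 + 80 = 124
N̂ = 147143 / 124 ≈ 1186.6 → 1187

N ≈ 1187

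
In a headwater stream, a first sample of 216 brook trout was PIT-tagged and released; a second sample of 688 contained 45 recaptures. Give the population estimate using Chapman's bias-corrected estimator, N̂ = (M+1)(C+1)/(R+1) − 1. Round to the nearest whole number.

N̂ = (216+1)(688+1)/(45+1) − 1 = 217·689/46 − 1
= 149513/46 − 1 ≈ 3250.3 − 1 ≈ 3249.3 → 3249

N ≈ 3249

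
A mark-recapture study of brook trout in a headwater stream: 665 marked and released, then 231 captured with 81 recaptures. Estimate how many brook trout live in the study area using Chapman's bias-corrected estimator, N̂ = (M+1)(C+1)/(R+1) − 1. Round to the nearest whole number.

N ≈ 1883

N̂ = (665+1)(231+1)/(81+1) − 1 = 666·232/82 − 1
= 154512/82 − 1 ≈ 1884.3 − 1 ≈ 1883.3 → 1883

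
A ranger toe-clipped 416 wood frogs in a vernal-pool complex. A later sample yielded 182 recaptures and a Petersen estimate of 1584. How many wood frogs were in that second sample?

C = 693

From N = M·C/R: C = N·R / M = 1584·182 / 416 = 288288 / 416 = 693.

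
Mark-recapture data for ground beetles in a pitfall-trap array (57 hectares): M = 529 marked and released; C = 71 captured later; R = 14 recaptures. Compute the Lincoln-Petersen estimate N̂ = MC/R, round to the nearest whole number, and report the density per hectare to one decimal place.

density ≈ 47.1 ground beetles per hectare

N̂ = 529·71/14 = 37559/14 ≈ 2682.8 → 2683
Density = N̂ / area = 2683 / 57 ≈ 47.07 → 47.1 per hectare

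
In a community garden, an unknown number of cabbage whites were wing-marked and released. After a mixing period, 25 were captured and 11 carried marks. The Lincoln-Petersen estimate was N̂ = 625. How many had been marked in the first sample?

M = 275

From N = M·C/R: M = N·R / C = 625·11 / 25 = 6875 / 25 = 275.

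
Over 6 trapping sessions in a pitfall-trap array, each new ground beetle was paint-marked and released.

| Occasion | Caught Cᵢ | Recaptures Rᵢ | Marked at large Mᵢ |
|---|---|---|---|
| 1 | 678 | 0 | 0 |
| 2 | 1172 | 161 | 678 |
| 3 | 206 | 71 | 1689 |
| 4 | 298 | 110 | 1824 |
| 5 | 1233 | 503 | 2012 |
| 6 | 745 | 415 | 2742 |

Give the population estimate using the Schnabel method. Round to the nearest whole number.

N ≈ 4928

Σ MᵢCᵢ = 0·678 + 678·1172 + 1689·206 + 1824·298 + 2012·1233 + 2742·745 = 0 + 794616 + 347934 + 543552 + 2480796 + 2042790 = 6209688
Σ Rᵢ = 0 + 161 + 71 + 110 + 503 + 415 = 1260
N̂ = 6209688 / 1260 ≈ 4928.3 → 4928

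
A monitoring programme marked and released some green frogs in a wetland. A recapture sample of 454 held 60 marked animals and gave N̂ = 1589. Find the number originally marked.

M = 210

From N = M·C/R: M = N·R / C = 1589·60 / 454 = 95340 / 454 = 210.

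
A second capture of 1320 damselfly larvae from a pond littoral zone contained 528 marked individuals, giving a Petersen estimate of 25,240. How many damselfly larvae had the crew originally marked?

M = 10096

From N = M·C/R: M = N·R / C = 25240·528 / 1320 = 13326720 / 1320 = 10096.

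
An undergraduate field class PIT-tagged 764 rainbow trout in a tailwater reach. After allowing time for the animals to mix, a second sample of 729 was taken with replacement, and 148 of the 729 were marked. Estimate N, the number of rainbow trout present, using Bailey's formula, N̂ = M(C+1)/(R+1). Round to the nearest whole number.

N̂ = 764·(729+1)/(148+1) = 764·730/149 = 557720/149 ≈ 3743.1 → 3743

N ≈ 3743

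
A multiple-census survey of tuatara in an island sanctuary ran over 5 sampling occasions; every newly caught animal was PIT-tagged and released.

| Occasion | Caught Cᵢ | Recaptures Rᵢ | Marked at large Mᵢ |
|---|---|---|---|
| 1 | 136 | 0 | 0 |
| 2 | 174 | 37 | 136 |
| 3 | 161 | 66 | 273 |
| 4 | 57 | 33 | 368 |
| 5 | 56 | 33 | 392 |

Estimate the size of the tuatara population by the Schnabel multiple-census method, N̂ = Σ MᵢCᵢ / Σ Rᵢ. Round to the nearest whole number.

N ≈ 654

Σ MᵢCᵢ = 0·136 + 136·174 + 273·161 + 368·57 + 392·56 = 0 + 23664 + 43953 + 20976 + 21952 = 110545
Σ Rᵢ = 0 + 37 + 66 + 33 + 33 = 169
N̂ = 110545 / 169 ≈ 654.1 → 654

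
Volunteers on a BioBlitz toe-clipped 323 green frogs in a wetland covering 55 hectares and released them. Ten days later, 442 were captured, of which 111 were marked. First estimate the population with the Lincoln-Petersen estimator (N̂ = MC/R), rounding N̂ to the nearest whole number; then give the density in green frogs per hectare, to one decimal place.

density ≈ 23.4 green frogs per hectare

N̂ = 323·442/111 = 142766/111 ≈ 1286.2 → 1286
Density = N̂ / area = 1286 / 55 ≈ 23.38 → 23.4 per hectare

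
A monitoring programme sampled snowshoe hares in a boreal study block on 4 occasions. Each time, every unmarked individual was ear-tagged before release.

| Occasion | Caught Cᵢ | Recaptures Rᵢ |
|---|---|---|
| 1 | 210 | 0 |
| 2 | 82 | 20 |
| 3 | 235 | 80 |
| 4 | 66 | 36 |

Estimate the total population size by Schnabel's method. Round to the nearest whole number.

Marked at large before each occasion: Mᵢ = Σⱼ<ᵢ (Cⱼ − Rⱼ) → M1=0, M2=210, M3=272, M4=427
Σ MᵢCᵢ = 0·210 + 210·82 + 272·235 + 427·66 = 0 + 17220 + 63920 + 28182 = 109322
Σ Rᵢ = 0 + 20 + 80 + 36 = 136
N̂ = 109322 / 136 ≈ 803.8 → 804

N ≈ 804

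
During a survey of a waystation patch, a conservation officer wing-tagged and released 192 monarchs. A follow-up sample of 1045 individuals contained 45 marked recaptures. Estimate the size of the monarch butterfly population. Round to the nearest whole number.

N ≈ 4459

The marked fraction in the recapture sample should equal the marked fraction in the population: 45/1045 = 192/N.
N = (192 × 1045) / 45 = 200640 / 45 ≈ 4458.7 → 4459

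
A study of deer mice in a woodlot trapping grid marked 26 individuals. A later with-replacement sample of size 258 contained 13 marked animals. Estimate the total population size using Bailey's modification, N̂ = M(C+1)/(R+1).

N̂ = 26·(258+1)/(13+1) = 26·259/14 = 6734/14 = 481

N = 481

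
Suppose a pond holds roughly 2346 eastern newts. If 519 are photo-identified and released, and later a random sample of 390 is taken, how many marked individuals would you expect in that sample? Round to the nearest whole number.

Expected recaptures E[R] = M·C / N.
E[R] = 519 × 390 / 2346 = 202410 / 2346 ≈ 86.3 → 86

expected recaptures ≈ 86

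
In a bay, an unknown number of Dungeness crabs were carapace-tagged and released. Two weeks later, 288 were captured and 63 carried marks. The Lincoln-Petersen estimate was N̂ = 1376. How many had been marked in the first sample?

From N = M·C/R: M = N·R / C = 1376·63 / 288 = 86688 / 288 = 301.

M = 301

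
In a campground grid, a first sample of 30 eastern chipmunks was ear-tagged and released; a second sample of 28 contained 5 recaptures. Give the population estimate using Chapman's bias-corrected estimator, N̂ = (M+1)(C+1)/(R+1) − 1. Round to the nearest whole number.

N ≈ 149

N̂ = (30+1)(28+1)/(5+1) − 1 = 31·29/6 − 1
= 899/6 − 1 ≈ 149.8 − 1 ≈ 148.8 → 149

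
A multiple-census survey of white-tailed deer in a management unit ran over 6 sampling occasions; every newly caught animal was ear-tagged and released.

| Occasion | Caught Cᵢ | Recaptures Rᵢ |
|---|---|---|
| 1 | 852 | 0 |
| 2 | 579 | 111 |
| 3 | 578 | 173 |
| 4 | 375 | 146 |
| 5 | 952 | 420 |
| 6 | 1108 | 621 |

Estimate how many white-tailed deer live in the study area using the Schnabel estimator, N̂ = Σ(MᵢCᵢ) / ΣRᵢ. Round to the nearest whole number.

N ≈ 4431

Marked at large before each occasion: Mᵢ = Σⱼ<ᵢ (Cⱼ − Rⱼ) → M1=0, M2=852, M3=1320, M4=1725, M5=1954, M6=2486
Σ MᵢCᵢ = 0·852 + 852·579 + 1320·578 + 1725·375 + 1954·952 + 2486·1108 = 0 + 493308 + 762960 + 646875 + 1860208 + 2754488 = 6517839
Σ Rᵢ = 0 + 111 + 173 + 146 + 420 + 621 = 1471
N̂ = 6517839 / 1471 ≈ 4430.9 → 4431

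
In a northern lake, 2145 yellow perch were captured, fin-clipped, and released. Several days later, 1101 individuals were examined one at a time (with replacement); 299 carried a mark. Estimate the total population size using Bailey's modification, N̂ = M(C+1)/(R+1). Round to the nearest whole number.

N̂ = 2145·(1101+1)/(299+1) = 2145·1102/300 = 2363790/300 ≈ 7879.3 → 7879

N ≈ 7879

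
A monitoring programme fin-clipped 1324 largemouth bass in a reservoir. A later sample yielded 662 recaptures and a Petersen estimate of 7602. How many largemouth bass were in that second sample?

From N = M·C/R: C = N·R / M = 7602·662 / 1324 = 5032524 / 1324 = 3801.

C = 3801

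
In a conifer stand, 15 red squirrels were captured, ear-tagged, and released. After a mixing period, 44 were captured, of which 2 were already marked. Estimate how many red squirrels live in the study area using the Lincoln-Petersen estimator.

The marked fraction in the recapture sample should equal the marked fraction in the population: 2/44 = 15/N.
N = (15 × 44) / 2 = 660 / 2 = 330

N = 330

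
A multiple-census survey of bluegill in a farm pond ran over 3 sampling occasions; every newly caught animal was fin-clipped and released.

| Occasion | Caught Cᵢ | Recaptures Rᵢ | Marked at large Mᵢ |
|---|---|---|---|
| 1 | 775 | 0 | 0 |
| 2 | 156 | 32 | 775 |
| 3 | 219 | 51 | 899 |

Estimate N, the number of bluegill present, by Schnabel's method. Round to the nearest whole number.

Σ MᵢCᵢ = 0·775 + 775·156 + 899·219 = 0 + 120900 + 196881 = 317781
Σ Rᵢ = 0 + 32 + 51 = 83
N̂ = 317781 / 83 ≈ 3828.7 → 3829

N ≈ 3829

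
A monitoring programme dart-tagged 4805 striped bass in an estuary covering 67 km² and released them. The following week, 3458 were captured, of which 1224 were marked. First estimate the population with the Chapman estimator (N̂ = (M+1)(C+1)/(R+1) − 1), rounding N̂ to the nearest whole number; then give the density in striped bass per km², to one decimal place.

N̂ = 4806·3459/1225 − 1 = 16623954/1225 − 1 ≈ 13569.6 → 13570
Density = N̂ / area = 13570 / 67 ≈ 202.54 → 202.5 per km²

density ≈ 202.5 striped bass per km²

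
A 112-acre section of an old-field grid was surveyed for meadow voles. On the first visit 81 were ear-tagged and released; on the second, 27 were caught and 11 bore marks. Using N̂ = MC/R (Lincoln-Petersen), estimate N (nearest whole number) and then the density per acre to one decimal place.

density ≈ 1.8 meadow voles per acre

N̂ = 81·27/11 = 2187/11 ≈ 198.8 → 199
Density = N̂ / area = 199 / 112 ≈ 1.78 → 1.8 per acre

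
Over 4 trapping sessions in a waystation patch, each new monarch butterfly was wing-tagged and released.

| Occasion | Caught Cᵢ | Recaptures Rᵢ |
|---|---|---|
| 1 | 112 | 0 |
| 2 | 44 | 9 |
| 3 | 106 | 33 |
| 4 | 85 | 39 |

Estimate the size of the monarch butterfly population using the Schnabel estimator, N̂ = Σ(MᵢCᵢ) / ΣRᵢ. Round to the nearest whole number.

N ≈ 484

Marked at large before each occasion: Mᵢ = Σⱼ<ᵢ (Cⱼ − Rⱼ) → M1=0, M2=112, M3=147, M4=220
Σ MᵢCᵢ = 0·112 + 112·44 + 147·106 + 220·85 = 0 + 4928 + 15582 + 18700 = 39210
Σ Rᵢ = 0 + 9 + 33 + 39 = 81
N̂ = 39210 / 81 ≈ 484.1 → 484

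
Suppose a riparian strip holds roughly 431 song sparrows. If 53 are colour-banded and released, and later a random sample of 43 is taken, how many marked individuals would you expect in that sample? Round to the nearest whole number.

The marked fraction of the population is 53/431, so in a sample of 43 expect C·(M/N) marked.
E[R] = 53 × 43 / 431 = 2279 / 431 ≈ 5.3 → 5

expected recaptures ≈ 5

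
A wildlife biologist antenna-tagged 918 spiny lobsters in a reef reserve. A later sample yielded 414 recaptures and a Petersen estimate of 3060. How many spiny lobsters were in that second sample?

From N = M·C/R: C = N·R / M = 3060·414 / 918 = 1266840 / 918 = 1380.

C = 1380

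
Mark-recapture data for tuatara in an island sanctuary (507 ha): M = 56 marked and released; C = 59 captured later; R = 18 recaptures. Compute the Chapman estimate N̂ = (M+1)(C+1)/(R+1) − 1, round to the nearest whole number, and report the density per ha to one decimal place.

density ≈ 0.4 tuatara per ha

N̂ = 57·60/19 − 1 = 3420/19 − 1 = 179
Density = N̂ / area = 179 / 507 ≈ 0.35 → 0.4 per ha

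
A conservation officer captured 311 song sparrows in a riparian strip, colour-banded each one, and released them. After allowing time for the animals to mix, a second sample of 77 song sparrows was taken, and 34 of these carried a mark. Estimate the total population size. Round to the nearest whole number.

N ≈ 704

Lincoln-Petersen assumes M/N = R/C, so N = M·C / R.
N = (311 × 77) / 34 = 23947 / 34 ≈ 704.3 → 704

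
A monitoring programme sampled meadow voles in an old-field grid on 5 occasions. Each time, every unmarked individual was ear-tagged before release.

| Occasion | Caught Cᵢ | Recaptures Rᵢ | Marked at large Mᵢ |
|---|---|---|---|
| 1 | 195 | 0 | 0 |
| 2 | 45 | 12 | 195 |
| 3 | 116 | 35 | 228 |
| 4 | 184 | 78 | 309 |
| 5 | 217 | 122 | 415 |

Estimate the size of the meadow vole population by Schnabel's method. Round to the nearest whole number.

Σ MᵢCᵢ = 0·195 + 195·45 + 228·116 + 309·184 + 415·217 = 0 + 8775 + 26448 + 56856 + 90055 = 182134
Σ Rᵢ = 0 + 12 + 35 + 78 + 122 = 247
N̂ = 182134 / 247 ≈ 737.4 → 737

N ≈ 737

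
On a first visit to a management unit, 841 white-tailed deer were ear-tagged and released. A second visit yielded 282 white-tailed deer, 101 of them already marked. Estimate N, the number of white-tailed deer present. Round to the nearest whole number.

N ≈ 2348

If marked individuals mix randomly, R/C ≈ M/N, giving N ≈ M·C/R.
N = (841 × 282) / 101 = 237162 / 101 ≈ 2348.1 → 2348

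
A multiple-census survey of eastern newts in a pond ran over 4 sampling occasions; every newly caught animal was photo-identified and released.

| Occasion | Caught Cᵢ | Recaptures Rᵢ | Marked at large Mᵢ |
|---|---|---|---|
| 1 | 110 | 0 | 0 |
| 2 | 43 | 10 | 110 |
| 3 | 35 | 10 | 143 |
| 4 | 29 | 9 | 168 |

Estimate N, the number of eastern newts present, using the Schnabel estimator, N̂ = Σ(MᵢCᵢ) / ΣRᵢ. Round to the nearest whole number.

N ≈ 504

Σ MᵢCᵢ = 0·110 + 110·43 + 143·35 + 168·29 = 0 + 4730 + 5005 + 4872 = 14607
Σ Rᵢ = 0 + 10 + 10 + 9 = 29
N̂ = 14607 / 29 ≈ 503.7 → 504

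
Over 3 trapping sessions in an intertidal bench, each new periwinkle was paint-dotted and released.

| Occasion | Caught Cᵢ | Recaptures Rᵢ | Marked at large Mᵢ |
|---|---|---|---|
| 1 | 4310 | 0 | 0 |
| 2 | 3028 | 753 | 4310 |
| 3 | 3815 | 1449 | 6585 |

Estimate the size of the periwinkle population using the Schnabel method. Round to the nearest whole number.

Σ MᵢCᵢ = 0·4310 + 4310·3028 + 6585·3815 = 0 + 13050680 + 25121775 = 38172455
Σ Rᵢ = 0 + 753 + 1449 = 2202
N̂ = 38172455 / 2202 ≈ 17335.4 → 17335

N ≈ 17,335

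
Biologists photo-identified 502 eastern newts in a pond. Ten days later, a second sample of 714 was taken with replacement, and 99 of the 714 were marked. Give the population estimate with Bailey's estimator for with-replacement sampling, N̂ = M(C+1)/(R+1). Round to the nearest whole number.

N ≈ 3589

N̂ = 502·(714+1)/(99+1) = 502·715/100 = 358930/100 ≈ 3589.3 → 3589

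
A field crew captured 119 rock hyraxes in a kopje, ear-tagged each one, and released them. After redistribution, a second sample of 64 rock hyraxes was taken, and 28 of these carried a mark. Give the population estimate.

N = (119 × 64) / 28 = 7616 / 28 = 272

N = 272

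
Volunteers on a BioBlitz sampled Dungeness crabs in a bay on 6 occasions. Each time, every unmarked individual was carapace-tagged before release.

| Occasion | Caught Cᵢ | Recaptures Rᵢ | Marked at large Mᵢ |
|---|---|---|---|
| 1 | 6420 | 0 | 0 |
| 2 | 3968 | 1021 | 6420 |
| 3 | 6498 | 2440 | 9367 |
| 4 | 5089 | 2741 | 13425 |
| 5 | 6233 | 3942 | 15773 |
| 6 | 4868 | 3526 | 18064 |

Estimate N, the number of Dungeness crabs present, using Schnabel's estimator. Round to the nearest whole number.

Σ MᵢCᵢ = 0·6420 + 6420·3968 + 9367·6498 + 13425·5089 + 15773·6233 + 18064·4868 = 0 + 25474560 + 60866766 + 68319825 + 98313109 + 87935552 = 340909812
Σ Rᵢ = 0 + 1021 + 2440 + 2741 + 3942 + 3526 = 13670
N̂ = 340909812 / 13670 ≈ 24938.5 → 24939

N ≈ 24,939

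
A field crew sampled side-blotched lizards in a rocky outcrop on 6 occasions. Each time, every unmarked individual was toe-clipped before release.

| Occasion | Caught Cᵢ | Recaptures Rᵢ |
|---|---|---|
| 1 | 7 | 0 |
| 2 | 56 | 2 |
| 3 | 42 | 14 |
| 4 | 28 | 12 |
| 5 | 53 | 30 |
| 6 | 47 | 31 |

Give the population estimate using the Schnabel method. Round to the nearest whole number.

Marked at large before each occasion: Mᵢ = Σⱼ<ᵢ (Cⱼ − Rⱼ) → M1=0, M2=7, M3=61, M4=89, M5=105, M6=128
Σ MᵢCᵢ = 0·7 + 7·56 + 61·42 + 89·28 + 105·53 + 128·47 = 0 + 392 + 2562 + 2492 + 5565 + 6016 = 17027
Σ Rᵢ = 0 + 2 + 14 + 12 + 30 + 31 = 89
N̂ = 17027 / 89 ≈ 191.3 → 191

N ≈ 191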